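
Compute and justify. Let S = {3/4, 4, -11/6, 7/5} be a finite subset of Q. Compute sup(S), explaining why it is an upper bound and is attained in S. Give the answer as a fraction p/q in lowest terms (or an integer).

S is finite, so sup(S) = max(S).
Sorted decreasing:
4, 7/5, 3/4, -11/6
The extremum is 4.
For every x in S, x <= 4. And 4 is in S, so it is attained.
Therefore sup(S) = 4.

4


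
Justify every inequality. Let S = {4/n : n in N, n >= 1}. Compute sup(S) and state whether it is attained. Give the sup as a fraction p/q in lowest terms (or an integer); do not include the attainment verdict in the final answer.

Analysis:
- Values: 4, 2, 4/3, 1, ... strictly decreasing.
- The maximum is 4 (n=1); sup = 4 (attained).
- The set is bounded below by 0; 4/n -> 0 so 0 is the greatest lower bound.
- 0 is not in the set, so inf = 0 is not attained.
Conclusion: sup(S) = 4, attained in S.

4


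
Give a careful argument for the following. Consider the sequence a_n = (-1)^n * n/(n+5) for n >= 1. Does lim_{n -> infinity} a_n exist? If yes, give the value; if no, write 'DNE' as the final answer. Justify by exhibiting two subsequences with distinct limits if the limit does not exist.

Examine the behaviour of a_n along subsequences.
a_{2k} = 2k/(2k+5) -> 1. a_{2k+1} = -(2k+1)/(2k+6) -> -1.
Since these two subsequential limits are 1 and -1, distinct, the full sequence cannot converge (a convergent sequence has all subsequences tending to the same limit). So lim a_n does not exist.

DNE


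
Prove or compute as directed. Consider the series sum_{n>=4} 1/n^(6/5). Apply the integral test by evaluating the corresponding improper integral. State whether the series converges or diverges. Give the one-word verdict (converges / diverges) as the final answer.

Let f(x) = x^(-6/5). Then f is positive, continuous, and decreasing on [4, infinity), so the integral test applies.
Compute the improper integral int_{4}^infinity f(x) dx:
  antiderivative F(x) = -5/x^(1/5).
  As x -> infinity, F(x) -> 0 (since p = 6/5 > 1).
  So int = F(infinity) - F(4) = 0 - (-5*2^(3/5)/2) = 5*2^(3/5)/2.
  Finite, so by the integral test, the series converges.

converges


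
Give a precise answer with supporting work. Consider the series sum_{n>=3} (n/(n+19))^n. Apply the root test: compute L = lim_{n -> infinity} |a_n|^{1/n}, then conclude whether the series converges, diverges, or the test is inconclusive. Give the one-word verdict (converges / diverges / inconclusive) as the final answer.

Let a_n denote the general term. Form |a_n|^(1/n) and simplify:
|a_n|^(1/n) = n/(n + 19)
Take the limit as n -> infinity: L = 1.
Since L = 1, the root test is inconclusive. (In fact a_n = (n/(n+19))^n -> e^(-19) != 0, so the nth-term test shows divergence; but the root test itself gives no conclusion.)

inconclusive


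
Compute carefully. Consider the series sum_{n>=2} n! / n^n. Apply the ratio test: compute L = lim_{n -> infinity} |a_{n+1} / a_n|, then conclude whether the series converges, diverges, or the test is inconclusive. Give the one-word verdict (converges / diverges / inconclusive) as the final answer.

Let a_n denote the general term. Form the ratio a_{n+1}/a_n and simplify:
a_{n+1}/a_n = (n/(n + 1))^n
Take the limit as n -> infinity: L = exp(-1).
Since L = exp(-1) < 1, the ratio test implies the series converges.

converges


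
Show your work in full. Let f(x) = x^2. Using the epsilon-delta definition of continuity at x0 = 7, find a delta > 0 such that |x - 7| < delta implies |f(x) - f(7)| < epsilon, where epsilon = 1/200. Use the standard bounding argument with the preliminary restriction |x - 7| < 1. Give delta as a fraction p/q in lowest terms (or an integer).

Factor: |x^2 - (7)^2| = |x - 7| * |x + 7|.
Impose |x - 7| < 1 first. Then |x + 7| = |(x - 7) + 2*(7)| <= |x - 7| + 2*|7| < 1 + 14 = 15.
So |x^2 - (7)^2| < delta * 15.
We need delta * 15 <= 1/200, i.e. delta <= 1/200/15 = 1/3000.
Since 1/3000 < 1, this is tighter than 1; take delta = 1/3000.
So delta = 1/3000 works.

1/3000


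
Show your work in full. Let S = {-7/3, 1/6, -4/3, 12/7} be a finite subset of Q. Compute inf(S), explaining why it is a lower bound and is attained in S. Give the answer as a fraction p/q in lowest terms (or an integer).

S is finite, so inf(S) = min(S).
Sorted increasing:
-7/3, -4/3, 1/6, 12/7
The extremum is -7/3.
For every x in S, x >= -7/3. And -7/3 is in S, so it is attained.
Therefore inf(S) = -7/3.

-7/3


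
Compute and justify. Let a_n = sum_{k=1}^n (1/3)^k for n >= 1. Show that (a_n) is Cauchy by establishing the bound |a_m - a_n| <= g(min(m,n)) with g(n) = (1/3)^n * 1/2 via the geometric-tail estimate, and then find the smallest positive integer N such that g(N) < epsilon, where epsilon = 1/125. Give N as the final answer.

For m > n >= 1: |a_m - a_n| = sum_{k=n+1}^m (1/3)^k < sum_{k=n+1}^infinity (1/3)^k = (1/3)^(n+1) / (1 - 1/3) = (1/3)^n * (1/3) * (3/2) = (1/3)^n * 1/2.
So g(n) = (1/3)^n / 2. Since g(n) -> 0, (a_n) is Cauchy.
Now solve g(N) < 1/125: (1/3)^N / 2 < 1/125 <=> 3^N > 1 / (2 * 1/125) = 125/2.
Check powers of 3: 3^3 = 27 <= 125/2, 3^4 = 81 > 125/2.
So the smallest such N is 4. Check: g(4) = 1/(2 * 81) = 1/162 < 1/125.

4


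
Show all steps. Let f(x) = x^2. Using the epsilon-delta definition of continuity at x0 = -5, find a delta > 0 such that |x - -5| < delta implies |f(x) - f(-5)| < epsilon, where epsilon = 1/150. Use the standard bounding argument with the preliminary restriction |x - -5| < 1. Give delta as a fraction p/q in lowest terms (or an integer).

Factor: |x^2 - (-5)^2| = |x - -5| * |x + -5|.
Impose |x - -5| < 1 first. Then |x + -5| = |(x - -5) + 2*(-5)| <= |x - -5| + 2*|-5| < 1 + 10 = 11.
So |x^2 - (-5)^2| < delta * 11.
We need delta * 11 <= 1/150, i.e. delta <= 1/150/11 = 1/1650.
Since 1/1650 < 1, this is tighter than 1; take delta = 1/1650.
So delta = 1/1650 works.

1/1650


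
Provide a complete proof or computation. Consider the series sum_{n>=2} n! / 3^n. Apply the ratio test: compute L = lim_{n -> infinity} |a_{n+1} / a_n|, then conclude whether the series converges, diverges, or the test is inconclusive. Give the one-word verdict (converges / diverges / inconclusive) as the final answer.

Let a_n denote the general term. Form the ratio a_{n+1}/a_n and simplify:
a_{n+1}/a_n = n/3 + 1/3
Take the limit as n -> infinity: L = infinity.
Since L = infinity > 1 (or L = infinity), the ratio test implies the series diverges.

diverges


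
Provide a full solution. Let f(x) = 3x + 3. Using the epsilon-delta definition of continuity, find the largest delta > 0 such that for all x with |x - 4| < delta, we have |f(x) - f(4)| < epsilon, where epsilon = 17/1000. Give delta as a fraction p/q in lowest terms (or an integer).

We compute f(4) = 3*(4) + 3 = 15.
|f(x) - f(4)| = |3x + 3 - (15)| = |3(x - 4)| = 3|x - 4|.
We need 3|x - 4| < 17/1000, i.e. |x - 4| < 17/1000 / 3 = 17/3000.
So any delta <= 17/3000 works. Conversely, if delta > 17/3000, then x = 4 + 17/3000 satisfies |x - 4| = 17/3000 < delta but |f(x) - f(4)| = 3 * 17/3000 = 17/1000, which is not < 17/1000; so no larger delta works.
Hence the largest such delta is 17/3000.

17/3000


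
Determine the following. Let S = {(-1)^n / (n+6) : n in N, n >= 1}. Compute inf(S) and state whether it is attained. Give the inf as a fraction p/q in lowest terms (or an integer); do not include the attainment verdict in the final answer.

Analysis:
- Values: -1/7, 1/8, -1/9, 1/10, -1/11, ...
- Positive terms (even n): 1/(2+6), 1/(4+6), ... decreasing -> max = 1/8 (n=2).
- Negative terms (odd n): -1/(1+6), -1/(3+6), ... increasing -> min = -1/7 (n=1).
- So sup = 1/8 (attained at n=2); inf = -1/7 (attained at n=1).
Conclusion: inf(S) = -1/7, attained in S.

-1/7


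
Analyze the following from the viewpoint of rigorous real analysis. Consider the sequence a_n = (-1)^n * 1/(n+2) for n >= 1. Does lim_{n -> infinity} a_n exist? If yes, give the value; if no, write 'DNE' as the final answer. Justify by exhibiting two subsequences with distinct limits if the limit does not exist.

Examine the behaviour of a_n along subsequences.
Even-n subsequence a_{2k} = 1/(2k+2) -> 0. Odd-n subsequence a_{2k+1} = -1/(2k+3) -> 0. Both tend to 0, which suggests the limit is 0; verify directly.
|a_n - 0| = 1/(n+2) < 1/n for every n >= 1.
Given epsilon > 0, choose a positive integer N > 1/epsilon. Then for all n >= N, |a_n| < 1/n <= 1/N < epsilon.
So by the definition of the limit, lim a_n exists and equals 0.

0


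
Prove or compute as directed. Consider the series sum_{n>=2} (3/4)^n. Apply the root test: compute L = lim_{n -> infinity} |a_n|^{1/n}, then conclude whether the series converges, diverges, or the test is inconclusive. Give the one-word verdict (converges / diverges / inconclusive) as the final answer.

Let a_n denote the general term. Form |a_n|^(1/n) and simplify:
|a_n|^(1/n) = 3/4
Take the limit as n -> infinity: L = 3/4.
Since L = 3/4 < 1, the root test implies convergence.

converges


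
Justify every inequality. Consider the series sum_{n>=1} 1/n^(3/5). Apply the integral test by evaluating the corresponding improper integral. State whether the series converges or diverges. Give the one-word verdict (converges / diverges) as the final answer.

Let f(x) = x^(-3/5). Then f is positive, continuous, and decreasing on [1, infinity), so the integral test applies.
Compute the improper integral int_{1}^infinity f(x) dx:
  antiderivative F(x) = 5*x^(2/5)/2.
  As x -> infinity, F(x) -> infinity (since p = 3/5 < 1).
  So the integral diverges. By the integral test, the series diverges.

diverges


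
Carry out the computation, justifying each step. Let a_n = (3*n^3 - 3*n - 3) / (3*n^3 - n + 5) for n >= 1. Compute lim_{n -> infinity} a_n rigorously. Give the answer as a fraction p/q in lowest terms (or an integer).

Divide numerator and denominator by n^3, the highest power:
numerator / n^3 = 3 - 3/n^2 - 3/n^3
denominator / n^3 = 3 - 1/n^2 + 5/n^3
As n -> infinity, all terms of the form c/n^k (k >= 1) tend to 0.
So numerator / n^3 -> 3 and denominator / n^3 -> 3.
Therefore lim a_n = 1.

1


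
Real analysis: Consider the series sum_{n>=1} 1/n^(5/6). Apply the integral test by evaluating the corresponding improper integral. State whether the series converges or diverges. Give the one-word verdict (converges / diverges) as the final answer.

Let f(x) = x^(-5/6). Then f is positive, continuous, and decreasing on [1, infinity), so the integral test applies.
Compute the improper integral int_{1}^infinity f(x) dx:
  antiderivative F(x) = 6*x^(1/6).
  As x -> infinity, F(x) -> infinity (since p = 5/6 < 1).
  So the integral diverges. By the integral test, the series diverges.

diverges


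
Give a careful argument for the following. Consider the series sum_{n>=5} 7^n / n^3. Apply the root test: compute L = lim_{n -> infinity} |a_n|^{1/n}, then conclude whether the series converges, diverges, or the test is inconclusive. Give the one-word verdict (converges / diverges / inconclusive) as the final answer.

Let a_n denote the general term. Form |a_n|^(1/n) and simplify:
|a_n|^(1/n) = 7/n^(3/n)
Take the limit as n -> infinity: L = 7.
Since L = 7 > 1, the root test implies divergence.

diverges


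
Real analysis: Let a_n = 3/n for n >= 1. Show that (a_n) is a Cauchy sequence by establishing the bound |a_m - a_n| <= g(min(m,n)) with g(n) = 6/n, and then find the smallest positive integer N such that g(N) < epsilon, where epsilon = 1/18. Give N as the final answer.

For any m, n >= 1, by the triangle inequality:
|a_m - a_n| = |3/m - 3/n| <= 3*1/m + 3*1/n <= 6/min(m,n).
So g(n) = 6/n bounds the Cauchy difference. Since g(n) -> 0, (a_n) is Cauchy.
Now solve g(N) < 1/18: 6/N < 1/18 <=> N > 6 / (1/18) = 108.
The smallest integer strictly greater than 108 is N = 109.
Check: g(109) = 6/109 = 6/109 < 1/18; g(108) = 1/18 >= 1/18. So N = 109.

109


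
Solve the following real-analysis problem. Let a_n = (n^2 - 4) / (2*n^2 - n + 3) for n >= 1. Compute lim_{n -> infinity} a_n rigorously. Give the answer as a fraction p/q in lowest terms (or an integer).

Divide numerator and denominator by n^2, the highest power:
numerator / n^2 = 1 - 4/n^2
denominator / n^2 = 2 - 1/n + 3/n^2
As n -> infinity, all terms of the form c/n^k (k >= 1) tend to 0.
So numerator / n^2 -> 1 and denominator / n^2 -> 2.
Therefore lim a_n = 1/2.

1/2


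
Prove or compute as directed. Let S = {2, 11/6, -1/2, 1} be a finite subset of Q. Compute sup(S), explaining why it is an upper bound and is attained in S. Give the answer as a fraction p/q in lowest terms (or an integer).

S is finite, so sup(S) = max(S).
Sorted decreasing:
2, 11/6, 1, -1/2
The extremum is 2.
For every x in S, x <= 2. And 2 is in S, so it is attained.
Therefore sup(S) = 2.

2


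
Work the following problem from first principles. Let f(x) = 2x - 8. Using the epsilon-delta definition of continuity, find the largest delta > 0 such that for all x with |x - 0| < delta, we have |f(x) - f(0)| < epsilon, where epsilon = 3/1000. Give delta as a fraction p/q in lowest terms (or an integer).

We compute f(0) = 2*(0) - 8 = -8.
|f(x) - f(0)| = |2x - 8 - (-8)| = |2(x - 0)| = 2|x - 0|.
We need 2|x - 0| < 3/1000, i.e. |x - 0| < 3/1000 / 2 = 3/2000.
So any delta <= 3/2000 works. Conversely, if delta > 3/2000, then x = 0 + 3/2000 satisfies |x - 0| = 3/2000 < delta but |f(x) - f(0)| = 2 * 3/2000 = 3/1000, which is not < 3/1000; so no larger delta works.
Hence the largest such delta is 3/2000.

3/2000


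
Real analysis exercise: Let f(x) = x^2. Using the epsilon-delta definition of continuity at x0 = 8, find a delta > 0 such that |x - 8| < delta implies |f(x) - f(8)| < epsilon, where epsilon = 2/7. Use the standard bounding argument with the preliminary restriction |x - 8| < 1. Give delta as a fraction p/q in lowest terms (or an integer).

Factor: |x^2 - (8)^2| = |x - 8| * |x + 8|.
Impose |x - 8| < 1 first. Then |x + 8| = |(x - 8) + 2*(8)| <= |x - 8| + 2*|8| < 1 + 16 = 17.
So |x^2 - (8)^2| < delta * 17.
We need delta * 17 <= 2/7, i.e. delta <= 2/7/17 = 2/119.
Since 2/119 < 1, this is tighter than 1; take delta = 2/119.
So delta = 2/119 works.

2/119


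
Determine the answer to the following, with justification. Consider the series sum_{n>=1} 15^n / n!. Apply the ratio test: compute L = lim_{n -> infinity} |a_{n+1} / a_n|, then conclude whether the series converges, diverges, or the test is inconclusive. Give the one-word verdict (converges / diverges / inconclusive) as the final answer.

Let a_n denote the general term. Form the ratio a_{n+1}/a_n and simplify:
a_{n+1}/a_n = 15/(n + 1)
Take the limit as n -> infinity: L = 0.
Since L = 0 < 1, the ratio test implies the series converges.

converges


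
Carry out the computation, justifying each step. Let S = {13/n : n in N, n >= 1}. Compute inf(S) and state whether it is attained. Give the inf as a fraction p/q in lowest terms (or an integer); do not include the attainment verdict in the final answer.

Analysis:
- Values: 13, 13/2, 13/3, 13/4, ... strictly decreasing.
- The maximum is 13 (n=1); sup = 13 (attained).
- The set is bounded below by 0; 13/n -> 0 so 0 is the greatest lower bound.
- 0 is not in the set, so inf = 0 is not attained.
Conclusion: inf(S) = 0, not attained in S.

0


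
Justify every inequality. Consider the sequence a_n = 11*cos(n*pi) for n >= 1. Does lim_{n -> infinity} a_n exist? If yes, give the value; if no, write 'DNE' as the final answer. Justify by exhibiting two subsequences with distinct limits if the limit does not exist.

Examine the behaviour of a_n along subsequences.
cos(n*pi) = (-1)^n, so a_n = 11*(-1)^n. a_{2k} = 11 -> 11. a_{2k+1} = -11 -> -11.
Since these two subsequential limits are 11 and -11, distinct, the full sequence cannot converge (a convergent sequence has all subsequences tending to the same limit). So lim a_n does not exist.

DNE


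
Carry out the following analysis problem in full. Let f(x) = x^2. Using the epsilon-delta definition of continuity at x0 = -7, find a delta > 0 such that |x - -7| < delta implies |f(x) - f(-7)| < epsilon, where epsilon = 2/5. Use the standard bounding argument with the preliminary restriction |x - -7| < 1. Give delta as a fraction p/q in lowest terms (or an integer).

Factor: |x^2 - (-7)^2| = |x - -7| * |x + -7|.
Impose |x - -7| < 1 first. Then |x + -7| = |(x - -7) + 2*(-7)| <= |x - -7| + 2*|-7| < 1 + 14 = 15.
So |x^2 - (-7)^2| < delta * 15.
We need delta * 15 <= 2/5, i.e. delta <= 2/5/15 = 2/75.
Since 2/75 < 1, this is tighter than 1; take delta = 2/75.
So delta = 2/75 works.

2/75


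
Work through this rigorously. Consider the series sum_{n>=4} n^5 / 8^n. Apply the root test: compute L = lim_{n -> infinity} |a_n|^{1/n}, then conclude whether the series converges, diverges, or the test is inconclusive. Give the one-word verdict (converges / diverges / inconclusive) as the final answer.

Let a_n denote the general term. Form |a_n|^(1/n) and simplify:
|a_n|^(1/n) = n^(5/n)/8
Take the limit as n -> infinity: L = 1/8.
Since L = 1/8 < 1, the root test implies convergence.

converges


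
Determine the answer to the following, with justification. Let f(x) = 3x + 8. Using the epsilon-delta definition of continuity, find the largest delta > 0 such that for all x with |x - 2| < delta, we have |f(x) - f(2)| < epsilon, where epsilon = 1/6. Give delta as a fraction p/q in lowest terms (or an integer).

We compute f(2) = 3*(2) + 8 = 14.
|f(x) - f(2)| = |3x + 8 - (14)| = |3(x - 2)| = 3|x - 2|.
We need 3|x - 2| < 1/6, i.e. |x - 2| < 1/6 / 3 = 1/18.
So any delta <= 1/18 works. Conversely, if delta > 1/18, then x = 2 + 1/18 satisfies |x - 2| = 1/18 < delta but |f(x) - f(2)| = 3 * 1/18 = 1/6, which is not < 1/6; so no larger delta works.
Hence the largest such delta is 1/18.

1/18


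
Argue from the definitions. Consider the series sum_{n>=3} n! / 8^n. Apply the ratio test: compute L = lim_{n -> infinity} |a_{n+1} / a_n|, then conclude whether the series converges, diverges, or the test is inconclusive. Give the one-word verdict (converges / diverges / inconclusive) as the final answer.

Let a_n denote the general term. Form the ratio a_{n+1}/a_n and simplify:
a_{n+1}/a_n = n/8 + 1/8
Take the limit as n -> infinity: L = infinity.
Since L = infinity > 1 (or L = infinity), the ratio test implies the series diverges.

diverges


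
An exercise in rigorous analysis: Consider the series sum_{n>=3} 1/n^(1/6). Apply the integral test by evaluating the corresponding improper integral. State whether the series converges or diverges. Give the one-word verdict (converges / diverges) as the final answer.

Let f(x) = x^(-1/6). Then f is positive, continuous, and decreasing on [3, infinity), so the integral test applies.
Compute the improper integral int_{3}^infinity f(x) dx:
  antiderivative F(x) = 6*x^(5/6)/5.
  As x -> infinity, F(x) -> infinity (since p = 1/6 < 1).
  So the integral diverges. By the integral test, the series diverges.

diverges


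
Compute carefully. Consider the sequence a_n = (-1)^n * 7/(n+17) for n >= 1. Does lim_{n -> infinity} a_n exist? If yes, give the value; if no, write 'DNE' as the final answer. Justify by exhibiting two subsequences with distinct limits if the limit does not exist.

Examine the behaviour of a_n along subsequences.
Even-n subsequence a_{2k} = 7/(2k+17) -> 0. Odd-n subsequence a_{2k+1} = -7/(2k+18) -> 0. Both tend to 0, which suggests the limit is 0; verify directly.
|a_n - 0| = 7/(n+17) < 7/n for every n >= 1.
Given epsilon > 0, choose a positive integer N > 7/epsilon. Then for all n >= N, |a_n| < 7/n <= 7/N < epsilon.
So by the definition of the limit, lim a_n exists and equals 0.

0


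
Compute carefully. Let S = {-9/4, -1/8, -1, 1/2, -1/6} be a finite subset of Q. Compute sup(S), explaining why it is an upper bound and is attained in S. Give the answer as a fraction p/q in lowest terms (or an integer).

S is finite, so sup(S) = max(S).
Sorted decreasing:
1/2, -1/8, -1/6, -1, -9/4
The extremum is 1/2.
For every x in S, x <= 1/2. And 1/2 is in S, so it is attained.
Therefore sup(S) = 1/2.

1/2


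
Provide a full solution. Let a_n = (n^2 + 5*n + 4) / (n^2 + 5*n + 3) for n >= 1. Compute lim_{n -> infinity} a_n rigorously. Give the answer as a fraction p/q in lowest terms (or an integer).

Divide numerator and denominator by n^2, the highest power:
numerator / n^2 = 1 + 5/n + 4/n^2
denominator / n^2 = 1 + 5/n + 3/n^2
As n -> infinity, all terms of the form c/n^k (k >= 1) tend to 0.
So numerator / n^2 -> 1 and denominator / n^2 -> 1.
Therefore lim a_n = 1.

1


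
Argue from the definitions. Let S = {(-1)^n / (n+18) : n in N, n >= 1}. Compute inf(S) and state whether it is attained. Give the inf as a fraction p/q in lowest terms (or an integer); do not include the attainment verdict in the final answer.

Analysis:
- Values: -1/19, 1/20, -1/21, 1/22, -1/23, ...
- Positive terms (even n): 1/(2+18), 1/(4+18), ... decreasing -> max = 1/20 (n=2).
- Negative terms (odd n): -1/(1+18), -1/(3+18), ... increasing -> min = -1/19 (n=1).
- So sup = 1/20 (attained at n=2); inf = -1/19 (attained at n=1).
Conclusion: inf(S) = -1/19, attained in S.

-1/19


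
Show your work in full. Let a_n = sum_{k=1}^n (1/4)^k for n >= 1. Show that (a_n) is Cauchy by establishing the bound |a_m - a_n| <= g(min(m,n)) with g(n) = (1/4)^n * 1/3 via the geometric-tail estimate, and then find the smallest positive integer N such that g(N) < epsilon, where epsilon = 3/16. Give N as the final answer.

For m > n >= 1: |a_m - a_n| = sum_{k=n+1}^m (1/4)^k < sum_{k=n+1}^infinity (1/4)^k = (1/4)^(n+1) / (1 - 1/4) = (1/4)^n * (1/4) * (4/3) = (1/4)^n * 1/3.
So g(n) = (1/4)^n / 3. Since g(n) -> 0, (a_n) is Cauchy.
Now solve g(N) < 3/16: (1/4)^N / 3 < 3/16 <=> 4^N > 1 / (3 * 3/16) = 16/9.
Check powers of 4: 4^0 = 1 <= 16/9, 4^1 = 4 > 16/9.
So the smallest such N is 1. Check: g(1) = 1/(3 * 4) = 1/12 < 3/16.

1


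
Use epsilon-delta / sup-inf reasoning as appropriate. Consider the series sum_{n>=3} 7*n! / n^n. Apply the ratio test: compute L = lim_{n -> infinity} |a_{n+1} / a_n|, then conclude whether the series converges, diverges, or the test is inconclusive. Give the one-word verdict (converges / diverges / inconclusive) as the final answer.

Let a_n denote the general term. Form the ratio a_{n+1}/a_n and simplify:
a_{n+1}/a_n = (n/(n + 1))^n
Take the limit as n -> infinity: L = exp(-1).
Since L = exp(-1) < 1, the ratio test implies the series converges.

converges


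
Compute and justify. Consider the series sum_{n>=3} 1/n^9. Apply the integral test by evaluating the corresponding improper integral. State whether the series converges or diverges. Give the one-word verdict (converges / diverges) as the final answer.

Let f(x) = x^(-9). Then f is positive, continuous, and decreasing on [3, infinity), so the integral test applies.
Compute the improper integral int_{3}^infinity f(x) dx:
  antiderivative F(x) = -1/(8*x^8).
  As x -> infinity, F(x) -> 0 (since p = 9 > 1).
  So int = F(infinity) - F(3) = 0 - (-1/52488) = 1/52488.
  Finite, so by the integral test, the series converges.

converges


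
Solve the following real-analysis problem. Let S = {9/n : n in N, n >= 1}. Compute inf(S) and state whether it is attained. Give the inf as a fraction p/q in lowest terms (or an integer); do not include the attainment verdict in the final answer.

Analysis:
- Values: 9, 9/2, 3, 9/4, ... strictly decreasing.
- The maximum is 9 (n=1); sup = 9 (attained).
- The set is bounded below by 0; 9/n -> 0 so 0 is the greatest lower bound.
- 0 is not in the set, so inf = 0 is not attained.
Conclusion: inf(S) = 0, not attained in S.

0


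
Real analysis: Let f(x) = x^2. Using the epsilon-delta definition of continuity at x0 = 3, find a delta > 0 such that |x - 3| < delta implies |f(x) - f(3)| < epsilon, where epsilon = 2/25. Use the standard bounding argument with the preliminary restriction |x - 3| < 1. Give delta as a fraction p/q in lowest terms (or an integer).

Factor: |x^2 - (3)^2| = |x - 3| * |x + 3|.
Impose |x - 3| < 1 first. Then |x + 3| = |(x - 3) + 2*(3)| <= |x - 3| + 2*|3| < 1 + 6 = 7.
So |x^2 - (3)^2| < delta * 7.
We need delta * 7 <= 2/25, i.e. delta <= 2/25/7 = 2/175.
Since 2/175 < 1, this is tighter than 1; take delta = 2/175.
So delta = 2/175 works.

2/175


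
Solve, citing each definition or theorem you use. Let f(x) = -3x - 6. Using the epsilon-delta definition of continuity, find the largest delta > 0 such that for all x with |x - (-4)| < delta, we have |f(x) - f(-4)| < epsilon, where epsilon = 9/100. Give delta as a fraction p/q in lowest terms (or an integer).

We compute f(-4) = -3*(-4) - 6 = 6.
|f(x) - f(-4)| = |-3x - 6 - (6)| = |-3(x - (-4))| = 3|x - (-4)|.
We need 3|x - (-4)| < 9/100, i.e. |x - (-4)| < 9/100 / 3 = 3/100.
So any delta <= 3/100 works. Conversely, if delta > 3/100, then x = -4 + 3/100 satisfies |x - (-4)| = 3/100 < delta but |f(x) - f(-4)| = 3 * 3/100 = 9/100, which is not < 9/100; so no larger delta works.
Hence the largest such delta is 3/100.

3/100


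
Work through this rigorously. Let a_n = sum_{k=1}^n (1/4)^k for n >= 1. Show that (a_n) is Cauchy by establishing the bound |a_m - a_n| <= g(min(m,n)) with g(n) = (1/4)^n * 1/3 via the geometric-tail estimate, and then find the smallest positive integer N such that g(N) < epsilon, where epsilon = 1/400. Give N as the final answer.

For m > n >= 1: |a_m - a_n| = sum_{k=n+1}^m (1/4)^k < sum_{k=n+1}^infinity (1/4)^k = (1/4)^(n+1) / (1 - 1/4) = (1/4)^n * (1/4) * (4/3) = (1/4)^n * 1/3.
So g(n) = (1/4)^n / 3. Since g(n) -> 0, (a_n) is Cauchy.
Now solve g(N) < 1/400: (1/4)^N / 3 < 1/400 <=> 4^N > 1 / (3 * 1/400) = 400/3.
Check powers of 4: 4^3 = 64 <= 400/3, 4^4 = 256 > 400/3.
So the smallest such N is 4. Check: g(4) = 1/(3 * 256) = 1/768 < 1/400.

4


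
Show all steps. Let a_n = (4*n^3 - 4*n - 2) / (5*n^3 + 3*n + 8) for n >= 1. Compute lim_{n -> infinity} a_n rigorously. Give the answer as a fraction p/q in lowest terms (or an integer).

Divide numerator and denominator by n^3, the highest power:
numerator / n^3 = 4 - 4/n^2 - 2/n^3
denominator / n^3 = 5 + 3/n^2 + 8/n^3
As n -> infinity, all terms of the form c/n^k (k >= 1) tend to 0.
So numerator / n^3 -> 4 and denominator / n^3 -> 5.
Therefore lim a_n = 4/5.

4/5


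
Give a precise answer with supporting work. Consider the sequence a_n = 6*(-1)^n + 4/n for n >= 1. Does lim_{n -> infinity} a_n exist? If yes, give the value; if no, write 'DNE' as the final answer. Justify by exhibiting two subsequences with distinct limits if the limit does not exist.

Examine the behaviour of a_n along subsequences.
a_{2k} = 6 + 4/(2k) -> 6. a_{2k+1} = -6 + 4/(2k+1) -> -6.
Since these two subsequential limits are 6 and -6, distinct, the full sequence cannot converge (a convergent sequence has all subsequences tending to the same limit). So lim a_n does not exist.

DNE


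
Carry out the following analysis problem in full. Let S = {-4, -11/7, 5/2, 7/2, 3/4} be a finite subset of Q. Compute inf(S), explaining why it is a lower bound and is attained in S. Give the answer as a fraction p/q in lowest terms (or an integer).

S is finite, so inf(S) = min(S).
Sorted increasing:
-4, -11/7, 3/4, 5/2, 7/2
The extremum is -4.
For every x in S, x >= -4. And -4 is in S, so it is attained.
Therefore inf(S) = -4.

-4


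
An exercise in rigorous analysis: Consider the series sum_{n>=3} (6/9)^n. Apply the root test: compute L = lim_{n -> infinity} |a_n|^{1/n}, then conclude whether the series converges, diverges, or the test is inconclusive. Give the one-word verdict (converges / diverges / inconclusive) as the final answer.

Let a_n denote the general term. Form |a_n|^(1/n) and simplify:
|a_n|^(1/n) = 2/3
Take the limit as n -> infinity: L = 2/3.
Since L = 2/3 < 1, the root test implies convergence.

converges


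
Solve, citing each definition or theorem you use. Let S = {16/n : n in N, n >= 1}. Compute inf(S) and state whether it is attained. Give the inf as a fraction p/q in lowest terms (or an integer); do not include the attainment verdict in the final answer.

Analysis:
- Values: 16, 8, 16/3, 4, ... strictly decreasing.
- The maximum is 16 (n=1); sup = 16 (attained).
- The set is bounded below by 0; 16/n -> 0 so 0 is the greatest lower bound.
- 0 is not in the set, so inf = 0 is not attained.
Conclusion: inf(S) = 0, not attained in S.

0


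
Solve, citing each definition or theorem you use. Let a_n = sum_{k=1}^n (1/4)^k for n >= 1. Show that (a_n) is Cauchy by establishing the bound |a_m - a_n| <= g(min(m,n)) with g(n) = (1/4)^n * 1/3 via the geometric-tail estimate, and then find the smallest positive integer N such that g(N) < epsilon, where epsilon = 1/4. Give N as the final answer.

For m > n >= 1: |a_m - a_n| = sum_{k=n+1}^m (1/4)^k < sum_{k=n+1}^infinity (1/4)^k = (1/4)^(n+1) / (1 - 1/4) = (1/4)^n * (1/4) * (4/3) = (1/4)^n * 1/3.
So g(n) = (1/4)^n / 3. Since g(n) -> 0, (a_n) is Cauchy.
Now solve g(N) < 1/4: (1/4)^N / 3 < 1/4 <=> 4^N > 1 / (3 * 1/4) = 4/3.
Check powers of 4: 4^0 = 1 <= 4/3, 4^1 = 4 > 4/3.
So the smallest such N is 1. Check: g(1) = 1/(3 * 4) = 1/12 < 1/4.

1


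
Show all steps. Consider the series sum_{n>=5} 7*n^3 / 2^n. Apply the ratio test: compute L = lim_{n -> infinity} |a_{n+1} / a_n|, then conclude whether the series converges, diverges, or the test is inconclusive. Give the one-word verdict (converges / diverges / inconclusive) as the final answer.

Let a_n denote the general term. Form the ratio a_{n+1}/a_n and simplify:
a_{n+1}/a_n = (n + 1)^3/(2*n^3)
Take the limit as n -> infinity: L = 1/2.
Since L = 1/2 < 1, the ratio test implies the series converges.

converges


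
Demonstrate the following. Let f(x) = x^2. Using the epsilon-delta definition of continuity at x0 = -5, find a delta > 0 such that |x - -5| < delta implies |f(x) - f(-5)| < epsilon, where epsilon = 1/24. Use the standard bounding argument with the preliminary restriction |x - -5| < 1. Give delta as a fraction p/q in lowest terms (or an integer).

Factor: |x^2 - (-5)^2| = |x - -5| * |x + -5|.
Impose |x - -5| < 1 first. Then |x + -5| = |(x - -5) + 2*(-5)| <= |x - -5| + 2*|-5| < 1 + 10 = 11.
So |x^2 - (-5)^2| < delta * 11.
We need delta * 11 <= 1/24, i.e. delta <= 1/24/11 = 1/264.
Since 1/264 < 1, this is tighter than 1; take delta = 1/264.
So delta = 1/264 works.

1/264


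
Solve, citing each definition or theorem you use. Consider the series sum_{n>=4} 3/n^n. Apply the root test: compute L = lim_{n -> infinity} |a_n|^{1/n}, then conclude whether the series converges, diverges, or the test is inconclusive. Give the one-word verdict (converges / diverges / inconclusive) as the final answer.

Let a_n denote the general term. Form |a_n|^(1/n) and simplify:
|a_n|^(1/n) = 3^(1/n)/n
Take the limit as n -> infinity: L = 0.
Since L = 0 < 1, the root test implies convergence.

converges


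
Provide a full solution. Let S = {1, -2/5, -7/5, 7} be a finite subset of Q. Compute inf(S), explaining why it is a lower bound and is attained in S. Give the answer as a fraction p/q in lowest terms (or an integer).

S is finite, so inf(S) = min(S).
Sorted increasing:
-7/5, -2/5, 1, 7
The extremum is -7/5.
For every x in S, x >= -7/5. And -7/5 is in S, so it is attained.
Therefore inf(S) = -7/5.

-7/5


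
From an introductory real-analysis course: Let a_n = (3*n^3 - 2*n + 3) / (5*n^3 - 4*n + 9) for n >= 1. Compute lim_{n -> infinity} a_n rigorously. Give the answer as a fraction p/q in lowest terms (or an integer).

Divide numerator and denominator by n^3, the highest power:
numerator / n^3 = 3 - 2/n^2 + 3/n^3
denominator / n^3 = 5 - 4/n^2 + 9/n^3
As n -> infinity, all terms of the form c/n^k (k >= 1) tend to 0.
So numerator / n^3 -> 3 and denominator / n^3 -> 5.
Therefore lim a_n = 3/5.

3/5


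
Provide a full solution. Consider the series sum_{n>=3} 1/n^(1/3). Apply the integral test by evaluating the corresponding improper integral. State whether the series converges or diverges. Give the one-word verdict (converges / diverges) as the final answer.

Let f(x) = x^(-1/3). Then f is positive, continuous, and decreasing on [3, infinity), so the integral test applies.
Compute the improper integral int_{3}^infinity f(x) dx:
  antiderivative F(x) = 3*x^(2/3)/2.
  As x -> infinity, F(x) -> infinity (since p = 1/3 < 1).
  So the integral diverges. By the integral test, the series diverges.

diverges


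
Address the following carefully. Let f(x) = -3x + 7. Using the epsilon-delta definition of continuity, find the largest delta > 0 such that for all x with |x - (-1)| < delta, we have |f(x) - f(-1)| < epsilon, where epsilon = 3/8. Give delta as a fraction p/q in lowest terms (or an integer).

We compute f(-1) = -3*(-1) + 7 = 10.
|f(x) - f(-1)| = |-3x + 7 - (10)| = |-3(x - (-1))| = 3|x - (-1)|.
We need 3|x - (-1)| < 3/8, i.e. |x - (-1)| < 3/8 / 3 = 1/8.
So any delta <= 1/8 works. Conversely, if delta > 1/8, then x = -1 + 1/8 satisfies |x - (-1)| = 1/8 < delta but |f(x) - f(-1)| = 3 * 1/8 = 3/8, which is not < 3/8; so no larger delta works.
Hence the largest such delta is 1/8.

1/8


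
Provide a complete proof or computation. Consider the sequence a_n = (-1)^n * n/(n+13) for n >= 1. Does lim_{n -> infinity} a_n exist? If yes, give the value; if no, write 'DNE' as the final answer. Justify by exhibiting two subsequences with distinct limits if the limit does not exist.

Examine the behaviour of a_n along subsequences.
a_{2k} = 2k/(2k+13) -> 1. a_{2k+1} = -(2k+1)/(2k+14) -> -1.
Since these two subsequential limits are 1 and -1, distinct, the full sequence cannot converge (a convergent sequence has all subsequences tending to the same limit). So lim a_n does not exist.

DNE


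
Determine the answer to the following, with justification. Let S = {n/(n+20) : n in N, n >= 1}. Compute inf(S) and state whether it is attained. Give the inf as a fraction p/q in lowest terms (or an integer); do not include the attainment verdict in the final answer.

Analysis:
- Values: 1/21, 1/11, 3/23, 1/6, ... strictly increasing.
- Minimum is 1/21 (n=1); inf = 1/21 (attained).
- n/(n+20) = 1 - 20/(n+20) -> 1 from below as n -> infinity, and never equals 1.
- So sup = 1 (not attained).
Conclusion: inf(S) = 1/21, attained in S.

1/21


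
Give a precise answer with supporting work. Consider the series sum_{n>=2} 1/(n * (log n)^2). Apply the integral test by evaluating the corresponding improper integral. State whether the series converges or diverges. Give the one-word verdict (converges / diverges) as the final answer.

Let f(x) = 1/(x*log(x)^2). Then f is positive, continuous, and decreasing on [2, infinity), so the integral test applies.
Compute the improper integral int_{2}^infinity f(x) dx:
  antiderivative F(x) = -1/log(x).
  F(x) -> 0 as x -> infinity.  int = 0 - F(2) = 1/log(2) < infinity. By the integral test, the series converges.

converges


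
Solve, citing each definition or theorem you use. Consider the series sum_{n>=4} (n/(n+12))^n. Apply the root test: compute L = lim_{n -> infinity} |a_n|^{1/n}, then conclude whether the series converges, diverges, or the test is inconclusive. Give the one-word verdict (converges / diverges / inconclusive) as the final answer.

Let a_n denote the general term. Form |a_n|^(1/n) and simplify:
|a_n|^(1/n) = n/(n + 12)
Take the limit as n -> infinity: L = 1.
Since L = 1, the root test is inconclusive. (In fact a_n = (n/(n+12))^n -> e^(-12) != 0, so the nth-term test shows divergence; but the root test itself gives no conclusion.)

inconclusive


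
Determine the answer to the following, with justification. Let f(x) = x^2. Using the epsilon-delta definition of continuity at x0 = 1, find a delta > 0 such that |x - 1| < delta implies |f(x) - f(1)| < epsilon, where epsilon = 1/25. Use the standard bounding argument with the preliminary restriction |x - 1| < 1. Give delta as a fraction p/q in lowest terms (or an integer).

Factor: |x^2 - (1)^2| = |x - 1| * |x + 1|.
Impose |x - 1| < 1 first. Then |x + 1| = |(x - 1) + 2*(1)| <= |x - 1| + 2*|1| < 1 + 2 = 3.
So |x^2 - (1)^2| < delta * 3.
We need delta * 3 <= 1/25, i.e. delta <= 1/25/3 = 1/75.
Since 1/75 < 1, this is tighter than 1; take delta = 1/75.
So delta = 1/75 works.

1/75


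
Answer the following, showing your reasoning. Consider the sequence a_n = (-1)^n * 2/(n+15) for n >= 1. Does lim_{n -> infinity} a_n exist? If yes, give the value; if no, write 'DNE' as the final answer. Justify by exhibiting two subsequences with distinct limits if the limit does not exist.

Examine the behaviour of a_n along subsequences.
Even-n subsequence a_{2k} = 2/(2k+15) -> 0. Odd-n subsequence a_{2k+1} = -2/(2k+16) -> 0. Both tend to 0, which suggests the limit is 0; verify directly.
|a_n - 0| = 2/(n+15) < 2/n for every n >= 1.
Given epsilon > 0, choose a positive integer N > 2/epsilon. Then for all n >= N, |a_n| < 2/n <= 2/N < epsilon.
So by the definition of the limit, lim a_n exists and equals 0.

0


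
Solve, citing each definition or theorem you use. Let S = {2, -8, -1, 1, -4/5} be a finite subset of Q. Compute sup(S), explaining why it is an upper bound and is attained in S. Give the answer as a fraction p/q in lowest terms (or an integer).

S is finite, so sup(S) = max(S).
Sorted decreasing:
2, 1, -4/5, -1, -8
The extremum is 2.
For every x in S, x <= 2. And 2 is in S, so it is attained.
Therefore sup(S) = 2.

2


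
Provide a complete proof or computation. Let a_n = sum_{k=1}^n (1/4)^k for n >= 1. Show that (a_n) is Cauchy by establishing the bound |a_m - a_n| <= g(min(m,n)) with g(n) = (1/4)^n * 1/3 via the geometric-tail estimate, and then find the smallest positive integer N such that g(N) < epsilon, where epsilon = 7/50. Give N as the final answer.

For m > n >= 1: |a_m - a_n| = sum_{k=n+1}^m (1/4)^k < sum_{k=n+1}^infinity (1/4)^k = (1/4)^(n+1) / (1 - 1/4) = (1/4)^n * (1/4) * (4/3) = (1/4)^n * 1/3.
So g(n) = (1/4)^n / 3. Since g(n) -> 0, (a_n) is Cauchy.
Now solve g(N) < 7/50: (1/4)^N / 3 < 7/50 <=> 4^N > 1 / (3 * 7/50) = 50/21.
Check powers of 4: 4^0 = 1 <= 50/21, 4^1 = 4 > 50/21.
So the smallest such N is 1. Check: g(1) = 1/(3 * 4) = 1/12 < 7/50.

1


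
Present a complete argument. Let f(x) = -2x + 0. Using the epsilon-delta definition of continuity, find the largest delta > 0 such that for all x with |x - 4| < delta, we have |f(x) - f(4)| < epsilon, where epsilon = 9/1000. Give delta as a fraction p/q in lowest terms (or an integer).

We compute f(4) = -2*(4) + 0 = -8.
|f(x) - f(4)| = |-2x + 0 - (-8)| = |-2(x - 4)| = 2|x - 4|.
We need 2|x - 4| < 9/1000, i.e. |x - 4| < 9/1000 / 2 = 9/2000.
So any delta <= 9/2000 works. Conversely, if delta > 9/2000, then x = 4 + 9/2000 satisfies |x - 4| = 9/2000 < delta but |f(x) - f(4)| = 2 * 9/2000 = 9/1000, which is not < 9/1000; so no larger delta works.
Hence the largest such delta is 9/2000.

9/2000


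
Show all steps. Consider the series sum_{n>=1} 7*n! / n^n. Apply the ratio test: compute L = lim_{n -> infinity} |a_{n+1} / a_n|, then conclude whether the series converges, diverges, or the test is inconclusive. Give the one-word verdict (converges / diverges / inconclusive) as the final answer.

Let a_n denote the general term. Form the ratio a_{n+1}/a_n and simplify:
a_{n+1}/a_n = (n/(n + 1))^n
Take the limit as n -> infinity: L = exp(-1).
Since L = exp(-1) < 1, the ratio test implies the series converges.

converges


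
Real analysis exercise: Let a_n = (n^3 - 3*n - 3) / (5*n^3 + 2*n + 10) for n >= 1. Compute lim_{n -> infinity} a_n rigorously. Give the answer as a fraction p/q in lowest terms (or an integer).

Divide numerator and denominator by n^3, the highest power:
numerator / n^3 = 1 - 3/n^2 - 3/n^3
denominator / n^3 = 5 + 2/n^2 + 10/n^3
As n -> infinity, all terms of the form c/n^k (k >= 1) tend to 0.
So numerator / n^3 -> 1 and denominator / n^3 -> 5.
Therefore lim a_n = 1/5.

1/5


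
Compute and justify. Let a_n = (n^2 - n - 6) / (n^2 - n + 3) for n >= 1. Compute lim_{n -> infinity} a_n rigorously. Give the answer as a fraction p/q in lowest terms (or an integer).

Divide numerator and denominator by n^2, the highest power:
numerator / n^2 = 1 - 1/n - 6/n^2
denominator / n^2 = 1 - 1/n + 3/n^2
As n -> infinity, all terms of the form c/n^k (k >= 1) tend to 0.
So numerator / n^2 -> 1 and denominator / n^2 -> 1.
Therefore lim a_n = 1.

1
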